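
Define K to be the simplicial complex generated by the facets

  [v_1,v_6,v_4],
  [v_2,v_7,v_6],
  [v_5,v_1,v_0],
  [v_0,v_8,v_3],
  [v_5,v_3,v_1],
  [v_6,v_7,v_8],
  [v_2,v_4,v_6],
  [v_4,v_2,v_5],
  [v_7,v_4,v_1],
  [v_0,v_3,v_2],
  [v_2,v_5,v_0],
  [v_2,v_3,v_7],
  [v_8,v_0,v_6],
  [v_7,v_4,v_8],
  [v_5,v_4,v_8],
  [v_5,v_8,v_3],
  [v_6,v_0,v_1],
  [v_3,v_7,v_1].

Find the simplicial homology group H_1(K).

H_1 = Z ⊕ Z/2.

Take the total order v_0 < v_1 < v_2 < v_3 < v_4 < v_5 < v_6 < v_7 < v_8 on the vertex set. Then K (dimension 2) consists of the simplices:

  0-simplices (9): [v_0], [v_1], [v_2], [v_3], [v_4], [v_5], [v_6], [v_7], [v_8]
  1-simplices (27): (27 of them)
  2-simplices (18): (18 of them)

so the chain groups are C_0 ≅ Z^9, C_1 ≅ Z^27, C_2 ≅ Z^18.

The boundary map ∂_1: C_1 → C_0 maps an edge to its endpoints' difference, ∂[p,q] = q − p. For instance
  ∂[v_7,v_8] = [v_8] − [v_7].
As a 9×27 matrix over Z this has rank 8, with invariant factors (1,1,1,1,1,1,1,1).

Boundary ∂_2: C_2 → C_1 acts by ∂[p,q,r] = [q,r] − [p,r] + [p,q]. For instance
  ∂[v_0,v_1,v_5] = [v_1,v_5] − [v_0,v_5] + [v_0,v_1],
  ∂[v_1,v_4,v_6] = [v_4,v_6] − [v_1,v_6] + [v_1,v_4].
As a 27×18 matrix over Z this has rank 18, with invariant factors (1,1,1,1,1,1,1,1,1,1,1,1,1,1,1,1,1,2).

Computing H_k = (kernel of ∂_k) / (image of ∂_{k+1}):

  H_1: rank ker ∂_1 − rank ∂_2 = (27 − 8) − 18 = 1, and ∂_2 has invariant factor 2 > 1, so H_1 ≅ Z ⊕ Z/2.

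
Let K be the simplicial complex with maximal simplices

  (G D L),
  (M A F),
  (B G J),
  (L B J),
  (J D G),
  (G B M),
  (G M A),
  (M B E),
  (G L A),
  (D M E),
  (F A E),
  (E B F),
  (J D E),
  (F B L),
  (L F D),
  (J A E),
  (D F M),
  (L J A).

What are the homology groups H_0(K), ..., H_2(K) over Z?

Order the vertices as A < B < D < E < F < G < J < L < M. Listing each simplex with vertices in this order, K has dimension 2 with simplices:

  0-simplices (9): A, B, D, E, F, G, J, L, M
  1-simplices (27): AE, AF, AG, AJ, AL, AM, BE, BF, BG, BJ, BL, BM, DE, DF, DG, DJ, DL, DM, EF, EJ, EM, FL, FM, GJ, GL, GM, JL
  2-simplices (18): AEF, AEJ, AFM, AGL, AGM, AJL, BEF, BEM, BFL, BGJ, BGM, BJL, DEJ, DEM, DFL, DFM, DGJ, DGL

Hence C_0 ≅ Z^9, C_1 ≅ Z^27, C_2 ≅ Z^18.

Boundary ∂_1: C_1 → C_0 is given by ∂[p,q] = [q] − [p].
As a 9×27 matrix over Z this has rank 8, with invariant factors (1,1,1,1,1,1,1,1).

Boundary ∂_2: C_2 → C_1 maps a triangle to the signed sum of its edges. For instance
  ∂DGL = GL − DL + DG,
  ∂BEF = EF − BF + BE.
As a 27×18 matrix over Z this has rank 18, with invariant factors (1,1,1,1,1,1,1,1,1,1,1,1,1,1,1,1,1,2).

From H_k ≅ ker(∂_k) / im(∂_{k+1}) we obtain:

  H_0: rank C_0 − rank ∂_1 = 9 − 8 = 1, and the invariant factors of ∂_1 are all 1, so H_0 = Z.
  H_1: rank ker ∂_1 − rank ∂_2 = (27 − 8) − 18 = 1, and ∂_2 has invariant factor 2 > 1, so H_1 = Z × Z/2.
  H_2: rank ker ∂_2 − rank ∂_3 = (18 − 18) − 0 = 0, and there is no ∂_3, so H_2 = 0.

As a check, the Euler characteristic is 9 − 27 + 18 = 0, which agrees with 1 − 1 + 0 = 0.
(K is a triangulation of the Klein bottle.)

H_0 ≅ Z,  H_1 ≅ Z × Z/2,  H_2 = 0.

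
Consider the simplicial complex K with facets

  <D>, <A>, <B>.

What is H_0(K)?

Order the vertices as A < B < D. Listing each simplex with vertices in this order, K has dimension 0 with simplices:

  0-simplices (3): A, B, D

Hence C_0 ≅ Z^3.

From H_k ≅ ker(∂_k) / im(∂_{k+1}) we obtain:

  H_0: rank C_0 − rank ∂_1 = 3 − 0 = 3, and there is no ∂_1, so H_0 = Z^3.

H_0 = Z^3.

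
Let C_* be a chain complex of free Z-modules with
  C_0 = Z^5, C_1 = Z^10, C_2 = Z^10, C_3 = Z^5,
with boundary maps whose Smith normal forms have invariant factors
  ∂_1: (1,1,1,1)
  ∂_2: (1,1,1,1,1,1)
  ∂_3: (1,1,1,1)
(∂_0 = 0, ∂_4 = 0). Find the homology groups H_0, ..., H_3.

H_0: b_0 = 5 − 0 − 4 = 1; torsion from ∂_1 factors > 1: none. So H_0 = Z.
H_1: b_1 = 10 − 4 − 6 = 0; torsion from ∂_2 factors > 1: none. So H_1 = 0.
H_2: b_2 = 10 − 6 − 4 = 0; torsion from ∂_3 factors > 1: none. So H_2 = 0.
H_3: b_3 = 5 − 4 − 0 = 1; torsion from ∂_4 factors > 1: none. So H_3 = Z.

H_0 = Z,  H_1 = 0,  H_2 = 0,  H_3 = Z.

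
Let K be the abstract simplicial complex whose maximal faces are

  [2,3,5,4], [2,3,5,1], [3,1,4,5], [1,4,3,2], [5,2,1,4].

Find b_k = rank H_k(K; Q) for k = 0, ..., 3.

Fix the vertex order 1 < 2 < 3 < 4 < 5 and write every simplex with vertices in increasing order. Then dim K = 3 and the simplices of K are:

  0-simplices (5): [1], [2], [3], [4], [5]
  1-simplices (10): [1,2], [1,3], [1,4], [1,5], [2,3], [2,4], [2,5], [3,4], [3,5], [4,5]
  2-simplices (10): [1,2,3], [1,2,4], [1,2,5], [1,3,4], [1,3,5], [1,4,5], [2,3,4], [2,3,5], [2,4,5], [3,4,5]
  3-simplices (5): [1,2,3,4], [1,2,3,5], [1,2,4,5], [1,3,4,5], [2,3,4,5]

so the chain groups are C_0 ≅ Z^5, C_1 ≅ Z^10, C_2 ≅ Z^10, C_3 ≅ Z^5.

∂_1: C_1 → C_0 maps an edge to its endpoints' difference, ∂[p,q] = q − p.
The 5×10 boundary matrix has rank 4 and Smith normal form diag(1,1,1,1).

The boundary map ∂_2: C_2 → C_1 maps a triangle to the signed sum of its edges. For instance
  ∂[2,3,4] = [3,4] − [2,4] + [2,3],
  ∂[1,4,5] = [4,5] − [1,5] + [1,4].
The resulting 10×10 matrix has rank 6, and its Smith normal form has invariant factors (1,1,1,1,1,1).

The boundary map ∂_3: C_3 → C_2 sends each 3-simplex σ to the alternating sum Σ_i (−1)^i (σ with its i-th vertex removed). For instance
  ∂[1,2,3,5] = [2,3,5] − [1,3,5] + [1,2,5] − [1,2,3],
  ∂[2,3,4,5] = [3,4,5] − [2,4,5] + [2,3,5] − [2,3,4].
The 10×5 boundary matrix has rank 4 and Smith normal form diag(1,1,1,1).

Computing H_k = (kernel of ∂_k) / (image of ∂_{k+1}):

  H_0: rank C_0 − rank ∂_1 = 5 − 4 = 1, and the invariant factors of ∂_1 are all 1, so H_0 = Z.
  H_1: rank ker ∂_1 − rank ∂_2 = (10 − 4) − 6 = 0, and the invariant factors of ∂_2 are all 1, so H_1 = 0.
  H_2: rank ker ∂_2 − rank ∂_3 = (10 − 6) − 4 = 0, and the invariant factors of ∂_3 are all 1, so H_2 = 0.
  H_3: rank ker ∂_3 − rank ∂_4 = (5 − 4) − 0 = 1, and there is no ∂_4, so H_3 = Z.

Hence the Betti numbers are b_0 = 1, b_1 = 0, b_2 = 0, b_3 = 1.

b_0 = 1, b_1 = 0, b_2 = 0, b_3 = 1.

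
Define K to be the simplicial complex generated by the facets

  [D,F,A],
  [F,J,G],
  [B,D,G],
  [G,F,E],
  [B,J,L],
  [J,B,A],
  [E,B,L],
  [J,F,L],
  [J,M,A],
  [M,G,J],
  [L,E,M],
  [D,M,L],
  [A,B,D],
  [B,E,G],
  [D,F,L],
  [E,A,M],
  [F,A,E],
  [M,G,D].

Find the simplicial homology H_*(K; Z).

Order the vertices as A < B < D < E < F < G < J < L < M. Listing each simplex with vertices in this order, K has dimension 2 with simplices:

  0-simplices (9): A, B, D, E, F, G, J, L, M
  1-simplices (27): AB, AD, AE, AF, AJ, AM, BD, BE, BG, BJ, BL, DF, DG, DL, DM, EF, EG, EL, EM, FG, FJ, FL, GJ, GM, JL, JM, LM
  2-simplices (18): ABD, ABJ, ADF, AEF, AEM, AJM, BDG, BEG, BEL, BJL, DFL, DGM, DLM, EFG, ELM, FGJ, FJL, GJM

so the chain groups are C_0 ≅ Z^9, C_1 ≅ Z^27, C_2 ≅ Z^18.

The boundary map ∂_1: C_1 → C_0 is given by ∂[p,q] = [q] − [p].
The 9×27 boundary matrix has rank 8 and Smith normal form diag(1,1,1,1,1,1,1,1).

The boundary map ∂_2: C_2 → C_1 acts by ∂[p,q,r] = [q,r] − [p,r] + [p,q]. For instance
  ∂FJL = JL − FL + FJ,
  ∂ELM = LM − EM + EL.
This gives a 27×18 integer matrix of rank 17; reducing to Smith normal form yields diagonal entries (1,1,1,1,1,1,1,1,1,1,1,1,1,1,1,1,1).

Now H_k = ker ∂_k / im ∂_{k+1}, so:

  H_0: rank C_0 − rank ∂_1 = 9 − 8 = 1, and the invariant factors of ∂_1 are all 1, so H_0 = Z.
  H_1: rank ker ∂_1 − rank ∂_2 = (27 − 8) − 17 = 2, and the invariant factors of ∂_2 are all 1, so H_1 = Z^2.
  H_2: rank ker ∂_2 − rank ∂_3 = (18 − 17) − 0 = 1, and there is no ∂_3, so H_2 = Z.

As a check, the Euler characteristic is 9 − 27 + 18 = 0, which agrees with 1 − 2 + 1 = 0.
(K is a triangulation of the torus T^2.)

H_0 ≅ Z,  H_1 ≅ Z^2,  H_2 ≅ Z.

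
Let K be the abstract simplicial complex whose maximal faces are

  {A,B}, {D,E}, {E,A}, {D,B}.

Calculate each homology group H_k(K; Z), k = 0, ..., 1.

H_0 = Z,  H_1 = Z.

We work with the vertex ordering A < B < D < E. The simplices of K, each written with vertices in increasing order, are:

  0-simplices (4): A, B, D, E
  1-simplices (4): AB, AE, BD, DE

giving chain groups C_0 ≅ Z^4, C_1 ≅ Z^4.

∂_1: C_1 → C_0 is given by ∂[p,q] = [q] − [p]. For instance
  ∂AE = E − A.
The 4×4 boundary matrix has rank 3 and Smith normal form diag(1,1,1).

Computing H_k = (kernel of ∂_k) / (image of ∂_{k+1}):

  H_0: rank C_0 − rank ∂_1 = 4 − 3 = 1, and the invariant factors of ∂_1 are all 1, so H_0 = Z.
  H_1: rank ker ∂_1 − rank ∂_2 = (4 − 3) − 0 = 1, and there is no ∂_2, so H_1 = Z.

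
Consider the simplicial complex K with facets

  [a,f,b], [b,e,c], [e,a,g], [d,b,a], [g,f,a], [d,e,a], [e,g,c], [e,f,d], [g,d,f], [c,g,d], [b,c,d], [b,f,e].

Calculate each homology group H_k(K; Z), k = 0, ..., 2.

H_0 = Z,  H_1 = Z/2,  H_2 = 0.

K has 7 vertices, 18 edges, 12 triangles.
rank ∂_0 = 0, rank ∂_1 = 6 ⇒ b_0 = 7 − 0 − 6 = 1; all invariant factors of ∂_1 are 1 so no torsion. So H_0 ≅ Z.
rank ∂_1 = 6, rank ∂_2 = 12 ⇒ b_1 = 18 − 6 − 12 = 0; ∂_2 has invariant factor(s) [2] giving torsion. So H_1 ≅ Z/2.
rank ∂_2 = 12, rank ∂_3 = 0 ⇒ b_2 = 12 − 12 − 0 = 0. So H_2 ≅ 0.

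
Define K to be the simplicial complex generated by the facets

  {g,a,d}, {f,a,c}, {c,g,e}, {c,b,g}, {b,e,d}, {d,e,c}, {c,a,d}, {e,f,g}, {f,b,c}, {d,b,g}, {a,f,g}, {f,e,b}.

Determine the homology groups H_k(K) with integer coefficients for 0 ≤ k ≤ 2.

Order the vertices as a < b < c < d < e < f < g. Listing each simplex with vertices in this order, K has dimension 2 with simplices:

  0-simplices (7): a, b, c, d, e, f, g
  1-simplices (18): ac, ad, af, ag, bc, bd, be, bf, bg, cd, ce, cf, cg, de, dg, ef, eg, fg
  2-simplices (12): acd, acf, adg, afg, bcf, bcg, bde, bdg, bef, cde, ceg, efg

Hence C_0 ≅ Z^7, C_1 ≅ Z^18, C_2 ≅ Z^12.

∂_1: C_1 → C_0 sends each edge [p,q] (with p < q) to q − p.
This gives a 7×18 integer matrix of rank 6; reducing to Smith normal form yields diagonal entries (1,1,1,1,1,1).

The boundary map ∂_2: C_2 → C_1 acts by ∂[p,q,r] = [q,r] − [p,r] + [p,q]. For instance
  ∂adg = dg − ag + ad,
  ∂bdg = dg − bg + bd.
The 18×12 boundary matrix has rank 12 and Smith normal form diag(1,1,1,1,1,1,1,1,1,1,1,2).

Reading off H_k = ker ∂_k / im ∂_{k+1}:

  H_0: rank C_0 − rank ∂_1 = 7 − 6 = 1, and the invariant factors of ∂_1 are all 1, so H_0 = Z.
  H_1: rank ker ∂_1 − rank ∂_2 = (18 − 6) − 12 = 0, and ∂_2 has invariant factor 2 > 1, so H_1 = Z/2.
  H_2: rank ker ∂_2 − rank ∂_3 = (12 − 12) − 0 = 0, and there is no ∂_3, so H_2 = 0.

H_0 = Z,  H_1 = Z/2,  H_2 = 0.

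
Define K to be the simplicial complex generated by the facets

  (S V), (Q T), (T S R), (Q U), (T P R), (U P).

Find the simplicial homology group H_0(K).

K has 7 vertices, 9 edges, 2 triangles.
rank ∂_0 = 0, rank ∂_1 = 6 ⇒ b_0 = 7 − 0 − 6 = 1; all invariant factors of ∂_1 are 1 so no torsion. So H_0 = Z.

H_0 = Z.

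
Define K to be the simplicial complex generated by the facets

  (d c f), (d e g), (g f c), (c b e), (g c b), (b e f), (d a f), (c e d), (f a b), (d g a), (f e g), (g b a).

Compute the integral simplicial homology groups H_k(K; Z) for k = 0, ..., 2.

H_0 ≅ Z,  H_1 ≅ Z/2Z,  H_2 = 0.

We work with the vertex ordering a < b < c < d < e < f < g. The simplices of K, each written with vertices in increasing order, are:

  0-simplices (7): a, b, c, d, e, f, g
  1-simplices (18): ab, ad, af, ag, bc, be, bf, bg, cd, ce, cf, cg, de, df, dg, ef, eg, fg
  2-simplices (12): abf, abg, adf, adg, bce, bcg, bef, cde, cdf, cfg, deg, efg

Hence C_0 ≅ Z^7, C_1 ≅ Z^18, C_2 ≅ Z^12.

Boundary ∂_1: C_1 → C_0 sends each edge [p,q] (with p < q) to q − p. For instance
  ∂ce = e − c.
The resulting 7×18 matrix has rank 6, and its Smith normal form has invariant factors (1,1,1,1,1,1).

Boundary ∂_2: C_2 → C_1 sends each 2-simplex [p,q,r] to [q,r] − [p,r] + [p,q]. For instance
  ∂cde = de − ce + cd,
  ∂cfg = fg − cg + cf.
The 18×12 boundary matrix has rank 12 and Smith normal form diag(1,1,1,1,1,1,1,1,1,1,1,2).

From H_k ≅ ker(∂_k) / im(∂_{k+1}) we obtain:

  H_0: rank C_0 − rank ∂_1 = 7 − 6 = 1, and the invariant factors of ∂_1 are all 1, so H_0 = Z.
  H_1: rank ker ∂_1 − rank ∂_2 = (18 − 6) − 12 = 0, and ∂_2 has invariant factor 2 > 1, so H_1 = Z/2Z.
  H_2: rank ker ∂_2 − rank ∂_3 = (12 − 12) − 0 = 0, and there is no ∂_3, so H_2 = 0.

As a check, the Euler characteristic is 7 − 18 + 12 = 1, which agrees with 1 − 0 + 0 = 1.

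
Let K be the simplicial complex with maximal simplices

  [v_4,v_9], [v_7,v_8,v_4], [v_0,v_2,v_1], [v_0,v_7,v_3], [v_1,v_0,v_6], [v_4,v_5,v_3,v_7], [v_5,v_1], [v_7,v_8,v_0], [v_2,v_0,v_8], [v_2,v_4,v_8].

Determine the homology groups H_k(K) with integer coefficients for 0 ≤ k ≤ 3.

K has 10 vertices, 20 edges, 11 triangles, 1 3-simplex.
rank ∂_0 = 0, rank ∂_1 = 9 ⇒ b_0 = 10 − 0 − 9 = 1; all invariant factors of ∂_1 are 1 so no torsion. So H_0 = Z.
rank ∂_1 = 9, rank ∂_2 = 10 ⇒ b_1 = 20 − 9 − 10 = 1; all invariant factors of ∂_2 are 1 so no torsion. So H_1 = Z.
rank ∂_2 = 10, rank ∂_3 = 1 ⇒ b_2 = 11 − 10 − 1 = 0; all invariant factors of ∂_3 are 1 so no torsion. So H_2 = 0.
rank ∂_3 = 1, rank ∂_4 = 0 ⇒ b_3 = 1 − 1 − 0 = 0. So H_3 = 0.

H_0 ≅ Z,  H_1 ≅ Z,  H_2 = 0,  H_3 = 0.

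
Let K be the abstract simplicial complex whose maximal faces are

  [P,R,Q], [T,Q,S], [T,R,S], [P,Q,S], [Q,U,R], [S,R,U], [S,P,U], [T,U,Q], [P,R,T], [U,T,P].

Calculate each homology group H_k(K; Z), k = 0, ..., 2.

H_0 = Z,  H_1 = Z/2,  H_2 = 0.

Take the total order P < Q < R < S < T < U on the vertex set. Then K (dimension 2) consists of the simplices:

  0-simplices (6): P, Q, R, S, T, U
  1-simplices (15): PQ, PR, PS, PT, PU, QR, QS, QT, QU, RS, RT, RU, ST, SU, TU
  2-simplices (10): PQR, PQS, PRT, PSU, PTU, QRU, QST, QTU, RST, RSU

giving chain groups C_0 ≅ Z^6, C_1 ≅ Z^15, C_2 ≅ Z^10.

The boundary map ∂_1: C_1 → C_0 is given by ∂[p,q] = [q] − [p].
The resulting 6×15 matrix has rank 5, and its Smith normal form has invariant factors (1,1,1,1,1).

∂_2: C_2 → C_1 sends each 2-simplex [p,q,r] to [q,r] − [p,r] + [p,q]. For instance
  ∂PSU = SU − PU + PS,
  ∂QRU = RU − QU + QR.
As a 15×10 matrix over Z this has rank 10, with invariant factors (1,1,1,1,1,1,1,1,1,2).

Now H_k = ker ∂_k / im ∂_{k+1}, so:

  H_0: rank C_0 − rank ∂_1 = 6 − 5 = 1, and the invariant factors of ∂_1 are all 1, so H_0 = Z.
  H_1: rank ker ∂_1 − rank ∂_2 = (15 − 5) − 10 = 0, and ∂_2 has invariant factor 2 > 1, so H_1 = Z/2.
  H_2: rank ker ∂_2 − rank ∂_3 = (10 − 10) − 0 = 0, and there is no ∂_3, so H_2 = 0.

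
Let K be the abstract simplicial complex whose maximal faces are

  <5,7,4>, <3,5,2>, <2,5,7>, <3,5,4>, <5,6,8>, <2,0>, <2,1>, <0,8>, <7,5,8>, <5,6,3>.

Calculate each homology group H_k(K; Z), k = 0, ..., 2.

Order the vertices as 0 < 1 < 2 < 3 < 4 < 5 < 6 < 7 < 8. Listing each simplex with vertices in this order, K has dimension 2 with simplices:

  0-simplices (9): [0], [1], [2], [3], [4], [5], [6], [7], [8]
  1-simplices (16): [0,2], [0,8], [1,2], [2,3], [2,5], [2,7], [3,4], [3,5], [3,6], [4,5], [4,7], [5,6], [5,7], [5,8], [6,8], [7,8]
  2-simplices (7): [2,3,5], [2,5,7], [3,4,5], [3,5,6], [4,5,7], [5,6,8], [5,7,8]

giving chain groups C_0 ≅ Z^9, C_1 ≅ Z^16, C_2 ≅ Z^7.

Boundary ∂_1: C_1 → C_0 is given by ∂[p,q] = [q] − [p].
This gives a 9×16 integer matrix of rank 8; reducing to Smith normal form yields diagonal entries (1,1,1,1,1,1,1,1).

∂_2: C_2 → C_1 sends each 2-simplex [p,q,r] to [q,r] − [p,r] + [p,q]. For instance
  ∂[4,5,7] = [5,7] − [4,7] + [4,5],
  ∂[2,5,7] = [5,7] − [2,7] + [2,5].
As a 16×7 matrix over Z this has rank 7, with invariant factors (1,1,1,1,1,1,1).

Reading off H_k = ker ∂_k / im ∂_{k+1}:

  H_0: rank C_0 − rank ∂_1 = 9 − 8 = 1, and the invariant factors of ∂_1 are all 1, so H_0 = Z.
  H_1: rank ker ∂_1 − rank ∂_2 = (16 − 8) − 7 = 1, and the invariant factors of ∂_2 are all 1, so H_1 = Z.
  H_2: rank ker ∂_2 − rank ∂_3 = (7 − 7) − 0 = 0, and there is no ∂_3, so H_2 = 0.

H_0 ≅ Z,  H_1 ≅ Z,  H_2 = 0.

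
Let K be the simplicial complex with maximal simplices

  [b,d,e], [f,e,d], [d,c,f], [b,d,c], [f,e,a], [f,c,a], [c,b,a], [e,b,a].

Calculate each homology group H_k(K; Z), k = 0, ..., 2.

H_0 = Z,  H_1 = 0,  H_2 = Z.

Order the vertices as a < b < c < d < e < f. Listing each simplex with vertices in this order, K has dimension 2 with simplices:

  0-simplices (6): a, b, c, d, e, f
  1-simplices (12): ab, ac, ae, af, bc, bd, be, cd, cf, de, df, ef
  2-simplices (8): abc, abe, acf, aef, bcd, bde, cdf, def

giving chain groups C_0 ≅ Z^6, C_1 ≅ Z^12, C_2 ≅ Z^8.

Boundary ∂_1: C_1 → C_0 is given by ∂[p,q] = [q] − [p]. For instance
  ∂bd = d − b.
The 6×12 boundary matrix has rank 5 and Smith normal form diag(1,1,1,1,1).

∂_2: C_2 → C_1 maps a triangle to the signed sum of its edges. For instance
  ∂def = ef − df + de,
  ∂abc = bc − ac + ab.
The 12×8 boundary matrix has rank 7 and Smith normal form diag(1,1,1,1,1,1,1).

Reading off H_k = ker ∂_k / im ∂_{k+1}:

  H_0: rank C_0 − rank ∂_1 = 6 − 5 = 1, and the invariant factors of ∂_1 are all 1, so H_0 ≅ Z.
  H_1: rank ker ∂_1 − rank ∂_2 = (12 − 5) − 7 = 0, and the invariant factors of ∂_2 are all 1, so H_1 ≅ 0.
  H_2: rank ker ∂_2 − rank ∂_3 = (8 − 7) − 0 = 1, and there is no ∂_3, so H_2 ≅ Z.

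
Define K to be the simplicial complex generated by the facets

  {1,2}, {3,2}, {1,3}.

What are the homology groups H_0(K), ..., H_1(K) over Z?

K has 3 vertices, 3 edges.
rank ∂_0 = 0, rank ∂_1 = 2 ⇒ b_0 = 3 − 0 − 2 = 1; all invariant factors of ∂_1 are 1 so no torsion. So H_0 = Z.
rank ∂_1 = 2, rank ∂_2 = 0 ⇒ b_1 = 3 − 2 − 0 = 1. So H_1 = Z.

H_0 = Z,  H_1 = Z.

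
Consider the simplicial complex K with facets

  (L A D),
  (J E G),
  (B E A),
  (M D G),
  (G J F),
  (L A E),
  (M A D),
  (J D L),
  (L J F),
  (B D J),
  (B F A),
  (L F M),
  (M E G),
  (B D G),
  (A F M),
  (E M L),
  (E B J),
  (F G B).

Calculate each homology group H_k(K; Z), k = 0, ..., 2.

H_0 ≅ Z,  H_1 ≅ Z ⊕ Z/2,  H_2 = 0.

Order the vertices as A < B < D < E < F < G < J < L < M. Listing each simplex with vertices in this order, K has dimension 2 with simplices:

  0-simplices (9): A, B, D, E, F, G, J, L, M
  1-simplices (27): AB, AD, AE, AF, AL, AM, BD, BE, BF, BG, BJ, DG, DJ, DL, DM, EG, EJ, EL, EM, FG, FJ, FL, FM, GJ, GM, JL, LM
  2-simplices (18): ABE, ABF, ADL, ADM, AEL, AFM, BDG, BDJ, BEJ, BFG, DGM, DJL, EGJ, EGM, ELM, FGJ, FJL, FLM

giving chain groups C_0 ≅ Z^9, C_1 ≅ Z^27, C_2 ≅ Z^18.

∂_1: C_1 → C_0 maps an edge to its endpoints' difference, ∂[p,q] = q − p. For instance
  ∂BE = E − B.
The resulting 9×27 matrix has rank 8, and its Smith normal form has invariant factors (1,1,1,1,1,1,1,1).

Boundary ∂_2: C_2 → C_1 maps a triangle to the signed sum of its edges. For instance
  ∂ADL = DL − AL + AD,
  ∂EGJ = GJ − EJ + EG.
The resulting 27×18 matrix has rank 18, and its Smith normal form has invariant factors (1,1,1,1,1,1,1,1,1,1,1,1,1,1,1,1,1,2).

Computing H_k = (kernel of ∂_k) / (image of ∂_{k+1}):

  H_0: rank C_0 − rank ∂_1 = 9 − 8 = 1, and the invariant factors of ∂_1 are all 1, so H_0 = Z.
  H_1: rank ker ∂_1 − rank ∂_2 = (27 − 8) − 18 = 1, and ∂_2 has invariant factor 2 > 1, so H_1 = Z ⊕ Z/2.
  H_2: rank ker ∂_2 − rank ∂_3 = (18 − 18) − 0 = 0, and there is no ∂_3, so H_2 = 0.

As a check, the Euler characteristic is 9 − 27 + 18 = 0, which agrees with 1 − 1 + 0 = 0.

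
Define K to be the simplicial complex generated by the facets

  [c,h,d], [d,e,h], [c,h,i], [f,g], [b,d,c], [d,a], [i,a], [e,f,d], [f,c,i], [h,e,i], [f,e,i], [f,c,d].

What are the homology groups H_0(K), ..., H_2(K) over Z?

Fix the vertex order a < b < c < d < e < f < g < h < i and write every simplex with vertices in increasing order. Then dim K = 2 and the simplices of K are:

  0-simplices (9): a, b, c, d, e, f, g, h, i
  1-simplices (17): ad, ai, bc, bd, cd, cf, ch, ci, de, df, dh, ef, eh, ei, fg, fi, hi
  2-simplices (9): bcd, cdf, cdh, cfi, chi, def, deh, efi, ehi

Hence C_0 ≅ Z^9, C_1 ≅ Z^17, C_2 ≅ Z^9.

∂_1: C_1 → C_0 sends each edge [p,q] (with p < q) to q − p. For instance
  ∂bd = d − b.
This gives a 9×17 integer matrix of rank 8; reducing to Smith normal form yields diagonal entries (1,1,1,1,1,1,1,1).

Boundary ∂_2: C_2 → C_1 acts by ∂[p,q,r] = [q,r] − [p,r] + [p,q]. For instance
  ∂ehi = hi − ei + eh,
  ∂def = ef − df + de.
The 17×9 boundary matrix has rank 8 and Smith normal form diag(1,1,1,1,1,1,1,1).

From H_k ≅ ker(∂_k) / im(∂_{k+1}) we obtain:

  H_0: rank C_0 − rank ∂_1 = 9 − 8 = 1, and the invariant factors of ∂_1 are all 1, so H_0 = Z.
  H_1: rank ker ∂_1 − rank ∂_2 = (17 − 8) − 8 = 1, and the invariant factors of ∂_2 are all 1, so H_1 = Z.
  H_2: rank ker ∂_2 − rank ∂_3 = (9 − 8) − 0 = 1, and there is no ∂_3, so H_2 = Z.

H_0 ≅ Z,  H_1 ≅ Z,  H_2 ≅ Z.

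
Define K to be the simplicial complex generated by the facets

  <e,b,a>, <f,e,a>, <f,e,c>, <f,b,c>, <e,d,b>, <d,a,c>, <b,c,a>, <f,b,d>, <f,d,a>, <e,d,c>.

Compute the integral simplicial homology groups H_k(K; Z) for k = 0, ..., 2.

H_0 = Z,  H_1 = Z/2,  H_2 = 0.

Fix the vertex order a < b < c < d < e < f and write every simplex with vertices in increasing order. Then dim K = 2 and the simplices of K are:

  0-simplices (6): a, b, c, d, e, f
  1-simplices (15): ab, ac, ad, ae, af, bc, bd, be, bf, cd, ce, cf, de, df, ef
  2-simplices (10): abc, abe, acd, adf, aef, bcf, bde, bdf, cde, cef

giving chain groups C_0 ≅ Z^6, C_1 ≅ Z^15, C_2 ≅ Z^10.

∂_1: C_1 → C_0 maps an edge to its endpoints' difference, ∂[p,q] = q − p. For instance
  ∂af = f − a.
The resulting 6×15 matrix has rank 5, and its Smith normal form has invariant factors (1,1,1,1,1).

The boundary map ∂_2: C_2 → C_1 acts by ∂[p,q,r] = [q,r] − [p,r] + [p,q]. For instance
  ∂adf = df − af + ad,
  ∂bde = de − be + bd.
The resulting 15×10 matrix has rank 10, and its Smith normal form has invariant factors (1,1,1,1,1,1,1,1,1,2).

Now H_k = ker ∂_k / im ∂_{k+1}, so:

  H_0: rank C_0 − rank ∂_1 = 6 − 5 = 1, and the invariant factors of ∂_1 are all 1, so H_0 = Z.
  H_1: rank ker ∂_1 − rank ∂_2 = (15 − 5) − 10 = 0, and ∂_2 has invariant factor 2 > 1, so H_1 = Z/2.
  H_2: rank ker ∂_2 − rank ∂_3 = (10 − 10) − 0 = 0, and there is no ∂_3, so H_2 = 0.

As a check, the Euler characteristic is 6 − 15 + 10 = 1, which agrees with 1 − 0 + 0 = 1.
(K is a triangulation of the real projective plane RP^2.)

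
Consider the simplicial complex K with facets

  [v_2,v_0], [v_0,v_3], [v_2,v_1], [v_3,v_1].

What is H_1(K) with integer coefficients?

H_1 ≅ Z.

K has 4 vertices, 4 edges.
rank ∂_1 = 3, rank ∂_2 = 0 ⇒ b_1 = 4 − 3 − 0 = 1. So H_1 = Z.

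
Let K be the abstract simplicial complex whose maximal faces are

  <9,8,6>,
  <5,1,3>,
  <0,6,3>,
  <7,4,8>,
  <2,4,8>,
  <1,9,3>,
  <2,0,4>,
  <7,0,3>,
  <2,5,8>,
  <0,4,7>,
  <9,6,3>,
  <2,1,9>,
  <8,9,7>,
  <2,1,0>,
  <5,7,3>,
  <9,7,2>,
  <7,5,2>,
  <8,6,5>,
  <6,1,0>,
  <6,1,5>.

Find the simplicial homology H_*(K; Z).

Take the total order 0 < 1 < 2 < 3 < 4 < 5 < 6 < 7 < 8 < 9 on the vertex set. Then K (dimension 2) consists of the simplices:

  0-simplices (10): [0], [1], [2], [3], [4], [5], [6], [7], [8], [9]
  1-simplices (30): (30 of them)
  2-simplices (20): (20 of them)

giving chain groups C_0 ≅ Z^10, C_1 ≅ Z^30, C_2 ≅ Z^20.

∂_1: C_1 → C_0 sends each edge [p,q] (with p < q) to q − p. For instance
  ∂[0,2] = [2] − [0].
The resulting 10×30 matrix has rank 9, and its Smith normal form has invariant factors (1,1,1,1,1,1,1,1,1).

The boundary map ∂_2: C_2 → C_1 maps a triangle to the signed sum of its edges. For instance
  ∂[0,2,4] = [2,4] − [0,4] + [0,2],
  ∂[1,3,9] = [3,9] − [1,9] + [1,3].
As a 30×20 matrix over Z this has rank 20, with invariant factors (1,1,1,1,1,1,1,1,1,1,1,1,1,1,1,1,1,1,1,2).

Now H_k = ker ∂_k / im ∂_{k+1}, so:

  H_0: rank C_0 − rank ∂_1 = 10 − 9 = 1, and the invariant factors of ∂_1 are all 1, so H_0 = Z.
  H_1: rank ker ∂_1 − rank ∂_2 = (30 − 9) − 20 = 1, and ∂_2 has invariant factor 2 > 1, so H_1 = Z × Z/2.
  H_2: rank ker ∂_2 − rank ∂_3 = (20 − 20) − 0 = 0, and there is no ∂_3, so H_2 = 0.

As a check, the Euler characteristic is 10 − 30 + 20 = 0, which agrees with 1 − 1 + 0 = 0.
(K is a triangulation of the Klein bottle.)

H_0 = Z,  H_1 = Z × Z/2,  H_2 = 0.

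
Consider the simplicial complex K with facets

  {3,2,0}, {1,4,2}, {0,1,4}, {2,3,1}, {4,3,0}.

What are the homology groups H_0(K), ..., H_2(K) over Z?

K has 5 vertices, 10 edges, 5 triangles.
rank ∂_0 = 0, rank ∂_1 = 4 ⇒ b_0 = 5 − 0 − 4 = 1; all invariant factors of ∂_1 are 1 so no torsion. So H_0 ≅ Z.
rank ∂_1 = 4, rank ∂_2 = 5 ⇒ b_1 = 10 − 4 − 5 = 1; all invariant factors of ∂_2 are 1 so no torsion. So H_1 ≅ Z.
rank ∂_2 = 5, rank ∂_3 = 0 ⇒ b_2 = 5 − 5 − 0 = 0. So H_2 ≅ 0.

H_0 = Z,  H_1 = Z,  H_2 = 0.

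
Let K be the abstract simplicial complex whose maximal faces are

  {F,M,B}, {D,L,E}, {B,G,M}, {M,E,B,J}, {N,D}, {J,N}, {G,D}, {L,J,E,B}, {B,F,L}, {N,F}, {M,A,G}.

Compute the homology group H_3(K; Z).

Take the total order A < B < D < E < F < G < J < L < M < N on the vertex set. Then K (dimension 3) consists of the simplices:

  0-simplices (10): A, B, D, E, F, G, J, L, M, N
  1-simplices (22): AG, AM, BE, BF, BG, BJ, BL, BM, DE, DG, DL, DN, EJ, EL, EM, FL, FM, FN, GM, JL, JM, JN
  2-simplices (12): AGM, BEJ, BEL, BEM, BFL, BFM, BGM, BJL, BJM, DEL, EJL, EJM
  3-simplices (2): BEJL, BEJM

so the chain groups are C_0 ≅ Z^10, C_1 ≅ Z^22, C_2 ≅ Z^12, C_3 ≅ Z^2.

Boundary ∂_1: C_1 → C_0 maps an edge to its endpoints' difference, ∂[p,q] = q − p. For instance
  ∂BJ = J − B.
As a 10×22 matrix over Z this has rank 9, with invariant factors (1,1,1,1,1,1,1,1,1).

Boundary ∂_2: C_2 → C_1 acts by ∂[p,q,r] = [q,r] − [p,r] + [p,q]. For instance
  ∂BEM = EM − BM + BE,
  ∂BFL = FL − BL + BF.
As a 22×12 matrix over Z this has rank 10, with invariant factors (1,1,1,1,1,1,1,1,1,1).

Boundary ∂_3: C_3 → C_2 sends each 3-simplex σ to the alternating sum Σ_i (−1)^i (σ with its i-th vertex removed). For instance
  ∂BEJM = EJM − BJM + BEM − BEJ,
  ∂BEJL = EJL − BJL + BEL − BEJ.
This gives a 12×2 integer matrix of rank 2; reducing to Smith normal form yields diagonal entries (1,1).

Computing H_k = (kernel of ∂_k) / (image of ∂_{k+1}):

  H_3: rank ker ∂_3 − rank ∂_4 = (2 − 2) − 0 = 0, and there is no ∂_4, so H_3 = 0.

H_3 ≅ 0.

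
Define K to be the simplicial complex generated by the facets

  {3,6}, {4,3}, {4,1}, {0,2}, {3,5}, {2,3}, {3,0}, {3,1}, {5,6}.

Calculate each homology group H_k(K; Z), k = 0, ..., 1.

Fix the vertex order 0 < 1 < 2 < 3 < 4 < 5 < 6 and write every simplex with vertices in increasing order. Then dim K = 1 and the simplices of K are:

  0-simplices (7): [0], [1], [2], [3], [4], [5], [6]
  1-simplices (9): [0,2], [0,3], [1,3], [1,4], [2,3], [3,4], [3,5], [3,6], [5,6]

so the chain groups are C_0 ≅ Z^7, C_1 ≅ Z^9.

Boundary ∂_1: C_1 → C_0 is given by ∂[p,q] = [q] − [p]. For instance
  ∂[3,4] = [4] − [3].
This gives a 7×9 integer matrix of rank 6; reducing to Smith normal form yields diagonal entries (1,1,1,1,1,1).

Reading off H_k = ker ∂_k / im ∂_{k+1}:

  H_0: rank C_0 − rank ∂_1 = 7 − 6 = 1, and the invariant factors of ∂_1 are all 1, so H_0 ≅ Z.
  H_1: rank ker ∂_1 − rank ∂_2 = (9 − 6) − 0 = 3, and there is no ∂_2, so H_1 ≅ Z^3.

As a check, the Euler characteristic is 7 − 9 = -2, which agrees with 1 − 3 = -2.
(K is a triangulation of a wedge of 3 circles.)

H_0 ≅ Z,  H_1 ≅ Z^3.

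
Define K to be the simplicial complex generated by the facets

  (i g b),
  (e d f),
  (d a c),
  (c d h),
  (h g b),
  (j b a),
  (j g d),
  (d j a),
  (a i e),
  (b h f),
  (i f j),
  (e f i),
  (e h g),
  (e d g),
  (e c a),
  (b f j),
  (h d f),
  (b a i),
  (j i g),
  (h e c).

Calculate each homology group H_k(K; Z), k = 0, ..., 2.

H_0 ≅ Z,  H_1 ≅ Z ⊕ Z/2,  H_2 = 0.

Order the vertices as a < b < c < d < e < f < g < h < i < j. Listing each simplex with vertices in this order, K has dimension 2 with simplices:

  0-simplices (10): a, b, c, d, e, f, g, h, i, j
  1-simplices (30): ab, ac, ad, ae, ai, aj, bf, bg, bh, bi, bj, cd, ce, ch, de, df, dg, dh, dj, ef, eg, eh, ei, fh, fi, fj, gh, gi, gj, ij
  2-simplices (20): abi, abj, acd, ace, adj, aei, bfh, bfj, bgh, bgi, cdh, ceh, def, deg, dfh, dgj, efi, egh, fij, gij

giving chain groups C_0 ≅ Z^10, C_1 ≅ Z^30, C_2 ≅ Z^20.

∂_1: C_1 → C_0 maps an edge to its endpoints' difference, ∂[p,q] = q − p.
This gives a 10×30 integer matrix of rank 9; reducing to Smith normal form yields diagonal entries (1,1,1,1,1,1,1,1,1).

Boundary ∂_2: C_2 → C_1 maps a triangle to the signed sum of its edges. For instance
  ∂abi = bi − ai + ab,
  ∂fij = ij − fj + fi.
As a 30×20 matrix over Z this has rank 20, with invariant factors (1,1,1,1,1,1,1,1,1,1,1,1,1,1,1,1,1,1,1,2).

Now H_k = ker ∂_k / im ∂_{k+1}, so:

  H_0: rank C_0 − rank ∂_1 = 10 − 9 = 1, and the invariant factors of ∂_1 are all 1, so H_0 ≅ Z.
  H_1: rank ker ∂_1 − rank ∂_2 = (30 − 9) − 20 = 1, and ∂_2 has invariant factor 2 > 1, so H_1 ≅ Z ⊕ Z/2.
  H_2: rank ker ∂_2 − rank ∂_3 = (20 − 20) − 0 = 0, and there is no ∂_3, so H_2 ≅ 0.

As a check, the Euler characteristic is 10 − 30 + 20 = 0, which agrees with 1 − 1 + 0 = 0.
(K is a triangulation of the Klein bottle.)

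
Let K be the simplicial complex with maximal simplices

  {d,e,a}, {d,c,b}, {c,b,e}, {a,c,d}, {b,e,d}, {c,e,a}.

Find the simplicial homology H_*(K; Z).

We work with the vertex ordering a < b < c < d < e. The simplices of K, each written with vertices in increasing order, are:

  0-simplices (5): a, b, c, d, e
  1-simplices (9): ac, ad, ae, bc, bd, be, cd, ce, de
  2-simplices (6): acd, ace, ade, bcd, bce, bde

so the chain groups are C_0 ≅ Z^5, C_1 ≅ Z^9, C_2 ≅ Z^6.

Boundary ∂_1: C_1 → C_0 is given by ∂[p,q] = [q] − [p]. For instance
  ∂ac = c − a.
The resulting 5×9 matrix has rank 4, and its Smith normal form has invariant factors (1,1,1,1).

∂_2: C_2 → C_1 maps a triangle to the signed sum of its edges. For instance
  ∂bde = de − be + bd,
  ∂bcd = cd − bd + bc.
As a 9×6 matrix over Z this has rank 5, with invariant factors (1,1,1,1,1).

From H_k ≅ ker(∂_k) / im(∂_{k+1}) we obtain:

  H_0: rank C_0 − rank ∂_1 = 5 − 4 = 1, and the invariant factors of ∂_1 are all 1, so H_0 ≅ Z.
  H_1: rank ker ∂_1 − rank ∂_2 = (9 − 4) − 5 = 0, and the invariant factors of ∂_2 are all 1, so H_1 ≅ 0.
  H_2: rank ker ∂_2 − rank ∂_3 = (6 − 5) − 0 = 1, and there is no ∂_3, so H_2 ≅ Z.

(K is a triangulation of the 2-sphere S^2.)

H_0 = Z,  H_1 = 0,  H_2 = Z.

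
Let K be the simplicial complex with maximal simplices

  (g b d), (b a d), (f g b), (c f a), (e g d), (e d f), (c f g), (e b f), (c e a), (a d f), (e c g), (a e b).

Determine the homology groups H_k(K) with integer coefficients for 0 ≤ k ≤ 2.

H_0 = Z,  H_1 = Z/2Z,  H_2 = 0.

We work with the vertex ordering a < b < c < d < e < f < g. The simplices of K, each written with vertices in increasing order, are:

  0-simplices (7): a, b, c, d, e, f, g
  1-simplices (18): ab, ac, ad, ae, af, bd, be, bf, bg, ce, cf, cg, de, df, dg, ef, eg, fg
  2-simplices (12): abd, abe, ace, acf, adf, bdg, bef, bfg, ceg, cfg, def, deg

Hence C_0 ≅ Z^7, C_1 ≅ Z^18, C_2 ≅ Z^12.

The boundary map ∂_1: C_1 → C_0 sends each edge [p,q] (with p < q) to q − p.
The 7×18 boundary matrix has rank 6 and Smith normal form diag(1,1,1,1,1,1).

Boundary ∂_2: C_2 → C_1 acts by ∂[p,q,r] = [q,r] − [p,r] + [p,q]. For instance
  ∂bdg = dg − bg + bd,
  ∂deg = eg − dg + de.
The resulting 18×12 matrix has rank 12, and its Smith normal form has invariant factors (1,1,1,1,1,1,1,1,1,1,1,2).

Reading off H_k = ker ∂_k / im ∂_{k+1}:

  H_0: rank C_0 − rank ∂_1 = 7 − 6 = 1, and the invariant factors of ∂_1 are all 1, so H_0 ≅ Z.
  H_1: rank ker ∂_1 − rank ∂_2 = (18 − 6) − 12 = 0, and ∂_2 has invariant factor 2 > 1, so H_1 ≅ Z/2Z.
  H_2: rank ker ∂_2 − rank ∂_3 = (12 − 12) − 0 = 0, and there is no ∂_3, so H_2 ≅ 0.

(K is a triangulation of the real projective plane RP^2.)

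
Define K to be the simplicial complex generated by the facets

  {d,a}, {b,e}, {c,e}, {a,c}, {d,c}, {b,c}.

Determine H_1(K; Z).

H_1 = Z^2.

Take the total order a < b < c < d < e on the vertex set. Then K (dimension 1) consists of the simplices:

  0-simplices (5): a, b, c, d, e
  1-simplices (6): ac, ad, bc, be, cd, ce

so the chain groups are C_0 ≅ Z^5, C_1 ≅ Z^6.

The boundary map ∂_1: C_1 → C_0 is given by ∂[p,q] = [q] − [p].
As a 5×6 matrix over Z this has rank 4, with invariant factors (1,1,1,1).

Computing H_k = (kernel of ∂_k) / (image of ∂_{k+1}):

  H_1: rank ker ∂_1 − rank ∂_2 = (6 − 4) − 0 = 2, and there is no ∂_2, so H_1 = Z^2.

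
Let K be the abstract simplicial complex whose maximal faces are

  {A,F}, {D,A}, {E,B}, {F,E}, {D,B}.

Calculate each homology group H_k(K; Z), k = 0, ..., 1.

We work with the vertex ordering A < B < D < E < F. The simplices of K, each written with vertices in increasing order, are:

  0-simplices (5): A, B, D, E, F
  1-simplices (5): AD, AF, BD, BE, EF

giving chain groups C_0 ≅ Z^5, C_1 ≅ Z^5.

The boundary map ∂_1: C_1 → C_0 is given by ∂[p,q] = [q] − [p]. For instance
  ∂BE = E − B.
The 5×5 boundary matrix has rank 4 and Smith normal form diag(1,1,1,1).

Reading off H_k = ker ∂_k / im ∂_{k+1}:

  H_0: rank C_0 − rank ∂_1 = 5 − 4 = 1, and the invariant factors of ∂_1 are all 1, so H_0 ≅ Z.
  H_1: rank ker ∂_1 − rank ∂_2 = (5 − 4) − 0 = 1, and there is no ∂_2, so H_1 ≅ Z.

H_0 ≅ Z,  H_1 ≅ Z.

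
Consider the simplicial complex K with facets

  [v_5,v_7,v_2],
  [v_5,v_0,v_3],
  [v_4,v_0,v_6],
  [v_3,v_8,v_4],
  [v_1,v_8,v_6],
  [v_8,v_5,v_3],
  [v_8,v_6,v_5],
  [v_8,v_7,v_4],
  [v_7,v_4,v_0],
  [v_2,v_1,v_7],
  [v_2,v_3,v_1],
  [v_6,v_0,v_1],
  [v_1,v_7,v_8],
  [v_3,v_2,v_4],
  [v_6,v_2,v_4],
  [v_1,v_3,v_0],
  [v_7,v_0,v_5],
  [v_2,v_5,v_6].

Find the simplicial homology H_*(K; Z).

Fix the vertex order v_0 < v_1 < v_2 < v_3 < v_4 < v_5 < v_6 < v_7 < v_8 and write every simplex with vertices in increasing order. Then dim K = 2 and the simplices of K are:

  0-simplices (9): [v_0], [v_1], [v_2], [v_3], [v_4], [v_5], [v_6], [v_7], [v_8]
  1-simplices (27): (27 of them)
  2-simplices (18): (18 of them)

so the chain groups are C_0 ≅ Z^9, C_1 ≅ Z^27, C_2 ≅ Z^18.

The boundary map ∂_1: C_1 → C_0 is given by ∂[p,q] = [q] − [p]. For instance
  ∂[v_2,v_5] = [v_5] − [v_2].
As a 9×27 matrix over Z this has rank 8, with invariant factors (1,1,1,1,1,1,1,1).

Boundary ∂_2: C_2 → C_1 sends each 2-simplex [p,q,r] to [q,r] − [p,r] + [p,q]. For instance
  ∂[v_1,v_6,v_8] = [v_6,v_8] − [v_1,v_8] + [v_1,v_6],
  ∂[v_3,v_5,v_8] = [v_5,v_8] − [v_3,v_8] + [v_3,v_5].
The resulting 27×18 matrix has rank 17, and its Smith normal form has invariant factors (1,1,1,1,1,1,1,1,1,1,1,1,1,1,1,1,1).

From H_k ≅ ker(∂_k) / im(∂_{k+1}) we obtain:

  H_0: rank C_0 − rank ∂_1 = 9 − 8 = 1, and the invariant factors of ∂_1 are all 1, so H_0 ≅ Z.
  H_1: rank ker ∂_1 − rank ∂_2 = (27 − 8) − 17 = 2, and the invariant factors of ∂_2 are all 1, so H_1 ≅ Z^2.
  H_2: rank ker ∂_2 − rank ∂_3 = (18 − 17) − 0 = 1, and there is no ∂_3, so H_2 ≅ Z.

As a check, the Euler characteristic is 9 − 27 + 18 = 0, which agrees with 1 − 2 + 1 = 0.

H_0 ≅ Z,  H_1 ≅ Z^2,  H_2 ≅ Z.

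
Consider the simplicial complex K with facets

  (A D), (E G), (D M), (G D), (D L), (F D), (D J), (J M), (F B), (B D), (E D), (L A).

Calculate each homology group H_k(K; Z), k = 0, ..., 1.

Fix the vertex order A < B < D < E < F < G < J < L < M and write every simplex with vertices in increasing order. Then dim K = 1 and the simplices of K are:

  0-simplices (9): A, B, D, E, F, G, J, L, M
  1-simplices (12): AD, AL, BD, BF, DE, DF, DG, DJ, DL, DM, EG, JM

so the chain groups are C_0 ≅ Z^9, C_1 ≅ Z^12.

∂_1: C_1 → C_0 is given by ∂[p,q] = [q] − [p].
As a 9×12 matrix over Z this has rank 8, with invariant factors (1,1,1,1,1,1,1,1).

Reading off H_k = ker ∂_k / im ∂_{k+1}:

  H_0: rank C_0 − rank ∂_1 = 9 − 8 = 1, and the invariant factors of ∂_1 are all 1, so H_0 ≅ Z.
  H_1: rank ker ∂_1 − rank ∂_2 = (12 − 8) − 0 = 4, and there is no ∂_2, so H_1 ≅ Z^4.

H_0 ≅ Z,  H_1 ≅ Z^4.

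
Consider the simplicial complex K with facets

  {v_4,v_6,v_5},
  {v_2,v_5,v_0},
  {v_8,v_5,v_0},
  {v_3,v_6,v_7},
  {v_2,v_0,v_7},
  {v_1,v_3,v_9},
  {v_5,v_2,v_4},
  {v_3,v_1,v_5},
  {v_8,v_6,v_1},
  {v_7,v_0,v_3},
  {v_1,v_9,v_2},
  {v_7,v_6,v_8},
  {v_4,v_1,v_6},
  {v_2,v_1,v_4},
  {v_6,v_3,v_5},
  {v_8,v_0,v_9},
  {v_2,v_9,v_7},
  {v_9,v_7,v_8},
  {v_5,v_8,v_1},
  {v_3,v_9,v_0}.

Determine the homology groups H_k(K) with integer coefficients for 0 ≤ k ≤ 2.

H_0 ≅ Z,  H_1 ≅ Z ⊕ Z/2Z,  H_2 = 0.

Fix the vertex order v_0 < v_1 < v_2 < v_3 < v_4 < v_5 < v_6 < v_7 < v_8 < v_9 and write every simplex with vertices in increasing order. Then dim K = 2 and the simplices of K are:

  0-simplices (10): [v_0], [v_1], [v_2], [v_3], [v_4], [v_5], [v_6], [v_7], [v_8], [v_9]
  1-simplices (30): (30 of them)
  2-simplices (20): (20 of them)

so the chain groups are C_0 ≅ Z^10, C_1 ≅ Z^30, C_2 ≅ Z^20.

The boundary map ∂_1: C_1 → C_0 maps an edge to its endpoints' difference, ∂[p,q] = q − p.
The 10×30 boundary matrix has rank 9 and Smith normal form diag(1,1,1,1,1,1,1,1,1).

Boundary ∂_2: C_2 → C_1 sends each 2-simplex [p,q,r] to [q,r] − [p,r] + [p,q]. For instance
  ∂[v_1,v_5,v_8] = [v_5,v_8] − [v_1,v_8] + [v_1,v_5],
  ∂[v_6,v_7,v_8] = [v_7,v_8] − [v_6,v_8] + [v_6,v_7].
The resulting 30×20 matrix has rank 20, and its Smith normal form has invariant factors (1,1,1,1,1,1,1,1,1,1,1,1,1,1,1,1,1,1,1,2).

Computing H_k = (kernel of ∂_k) / (image of ∂_{k+1}):

  H_0: rank C_0 − rank ∂_1 = 10 − 9 = 1, and the invariant factors of ∂_1 are all 1, so H_0 = Z.
  H_1: rank ker ∂_1 − rank ∂_2 = (30 − 9) − 20 = 1, and ∂_2 has invariant factor 2 > 1, so H_1 = Z ⊕ Z/2Z.
  H_2: rank ker ∂_2 − rank ∂_3 = (20 − 20) − 0 = 0, and there is no ∂_3, so H_2 = 0.

(K is a triangulation of the Klein bottle.)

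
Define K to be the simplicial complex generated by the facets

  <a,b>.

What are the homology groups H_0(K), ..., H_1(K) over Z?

H_0 = Z,  H_1 = 0.

Order the vertices as a < b. Listing each simplex with vertices in this order, K has dimension 1 with simplices:

  0-simplices (2): a, b
  1-simplices (1): ab

so the chain groups are C_0 ≅ Z^2, C_1 ≅ Z^1.

The boundary map ∂_1: C_1 → C_0 maps an edge to its endpoints' difference, ∂[p,q] = q − p. For instance
  ∂ab = b − a.
As a 2×1 matrix over Z this has rank 1, with invariant factors (1).

From H_k ≅ ker(∂_k) / im(∂_{k+1}) we obtain:

  H_0: rank C_0 − rank ∂_1 = 2 − 1 = 1, and the invariant factors of ∂_1 are all 1, so H_0 ≅ Z.
  H_1: rank ker ∂_1 − rank ∂_2 = (1 − 1) − 0 = 0, and there is no ∂_2, so H_1 ≅ 0.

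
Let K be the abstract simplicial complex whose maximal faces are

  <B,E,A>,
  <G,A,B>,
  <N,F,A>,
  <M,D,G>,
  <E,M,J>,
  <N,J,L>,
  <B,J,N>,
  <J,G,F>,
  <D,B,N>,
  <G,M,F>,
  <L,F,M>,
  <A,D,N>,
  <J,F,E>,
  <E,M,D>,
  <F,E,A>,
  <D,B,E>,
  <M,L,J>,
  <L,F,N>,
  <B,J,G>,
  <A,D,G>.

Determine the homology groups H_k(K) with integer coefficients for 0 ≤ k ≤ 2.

K has 10 vertices, 30 edges, 20 triangles.
rank ∂_0 = 0, rank ∂_1 = 9 ⇒ b_0 = 10 − 0 − 9 = 1; all invariant factors of ∂_1 are 1 so no torsion. So H_0 ≅ Z.
rank ∂_1 = 9, rank ∂_2 = 20 ⇒ b_1 = 30 − 9 − 20 = 1; ∂_2 has invariant factor(s) [2] giving torsion. So H_1 ≅ Z ⊕ Z/2.
rank ∂_2 = 20, rank ∂_3 = 0 ⇒ b_2 = 20 − 20 − 0 = 0. So H_2 ≅ 0.

H_0 ≅ Z,  H_1 ≅ Z ⊕ Z/2,  H_2 = 0.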